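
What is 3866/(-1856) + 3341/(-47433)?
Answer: -94788437/44017824 ≈ -2.1534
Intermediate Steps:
3866/(-1856) + 3341/(-47433) = 3866*(-1/1856) + 3341*(-1/47433) = -1933/928 - 3341/47433 = -94788437/44017824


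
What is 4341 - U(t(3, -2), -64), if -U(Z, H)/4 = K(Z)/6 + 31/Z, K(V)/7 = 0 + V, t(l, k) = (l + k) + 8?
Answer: 39571/9 ≈ 4396.8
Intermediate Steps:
t(l, k) = 8 + k + l (t(l, k) = (k + l) + 8 = 8 + k + l)
K(V) = 7*V (K(V) = 7*(0 + V) = 7*V)
U(Z, H) = -124/Z - 14*Z/3 (U(Z, H) = -4*((7*Z)/6 + 31/Z) = -4*((7*Z)*(⅙) + 31/Z) = -4*(7*Z/6 + 31/Z) = -4*(31/Z + 7*Z/6) = -124/Z - 14*Z/3)
4341 - U(t(3, -2), -64) = 4341 - (-124/(8 - 2 + 3) - 14*(8 - 2 + 3)/3) = 4341 - (-124/9 - 14/3*9) = 4341 - (-124*⅑ - 42) = 4341 - (-124/9 - 42) = 4341 - 1*(-502/9) = 4341 + 502/9 = 39571/9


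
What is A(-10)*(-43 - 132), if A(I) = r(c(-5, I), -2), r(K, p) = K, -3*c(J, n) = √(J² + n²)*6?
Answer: 1750*√5 ≈ 3913.1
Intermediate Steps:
c(J, n) = -2*√(J² + n²) (c(J, n) = -√(J² + n²)*6/3 = -2*√(J² + n²))
A(I) = -2*√(25 + I²) (A(I) = -2*√((-5)² + I²) = -2*√(25 + I²))
A(-10)*(-43 - 132) = (-2*√(25 + (-10)²))*(-43 - 132) = -2*√(25 + 100)*(-175) = -10*√5*(-175) = 1750*√5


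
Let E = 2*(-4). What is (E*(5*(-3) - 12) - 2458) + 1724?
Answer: -518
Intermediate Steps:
E = -8
(E*(5*(-3) - 12) - 2458) + 1724 = (-8*(5*(-3) - 12) - 2458) + 1724 = (-8*(-15 - 12) - 2458) + 1724 = (-8*(-27) - 2458) + 1724 = (216 - 2458) + 1724 = -2242 + 1724 = -518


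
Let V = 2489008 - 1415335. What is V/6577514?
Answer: 1073673/6577514 ≈ 0.16323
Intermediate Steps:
V = 1073673
V/6577514 = 1073673/6577514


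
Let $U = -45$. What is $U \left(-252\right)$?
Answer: $11340$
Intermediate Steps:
$U \left(-252\right) = \left(-45\right) \left(-252\right) = 11340$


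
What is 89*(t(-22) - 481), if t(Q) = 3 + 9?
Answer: -41741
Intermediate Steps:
t(Q) = 12
89*(t(-22) - 481) = 89*(12 - 481) = 89*(-469) = -41741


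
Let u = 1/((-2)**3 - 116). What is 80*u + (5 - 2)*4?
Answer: 352/31 ≈ 11.355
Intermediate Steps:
u = -1/124 (u = 1/(-8 - 116) = 1/(-124) = -1/124 ≈ -0.0080645)
80*u + (5 - 2)*4 = 80*(-1/124) + (5 - 2)*4 = -20/31 + 3*4 = -20/31 + 12 = 352/31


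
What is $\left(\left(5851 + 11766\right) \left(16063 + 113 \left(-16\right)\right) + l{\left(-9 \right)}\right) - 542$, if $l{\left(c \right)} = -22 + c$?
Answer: $251129762$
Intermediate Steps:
$\left(\left(5851 + 11766\right) \left(16063 + 113 \left(-16\right)\right) + l{\left(-9 \right)}\right) - 542 = \left(\left(5851 + 11766\right) \left(16063 + 113 \left(-16\right)\right) - 31\right) - 542 = \left(17617 \left(16063 - 1808\right) - 31\right) - 542 = \left(17617 \cdot 14255 - 31\right) - 542 = \left(251130335 - 31\right) - 542 = 251130304 - 542 = 251129762$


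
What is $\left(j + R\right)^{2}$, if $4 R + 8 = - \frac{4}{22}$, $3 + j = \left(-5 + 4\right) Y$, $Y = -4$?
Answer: $\frac{529}{484} \approx 1.093$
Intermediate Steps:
$j = 1$ ($j = -3 + \left(-5 + 4\right) \left(-4\right) = -3 - -4 = -3 + 4 = 1$)
$R = - \frac{45}{22}$ ($R = -2 + \frac{\left(-4\right) \frac{1}{22}}{4} = -2 + \frac{1}{4} \left(- \frac{2}{11}\right) = -2 - \frac{1}{22} = - \frac{45}{22} \approx -2.0455$)
$\left(j + R\right)^{2} = \left(1 - \frac{45}{22}\right)^{2} = \left(- \frac{23}{22}\right)^{2} = \frac{529}{484}$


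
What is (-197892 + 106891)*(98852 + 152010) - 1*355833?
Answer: -22829048695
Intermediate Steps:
(-197892 + 106891)*(98852 + 152010) - 1*355833 = -91001*250862 - 355833 = -22828692862 - 355833 = -22829048695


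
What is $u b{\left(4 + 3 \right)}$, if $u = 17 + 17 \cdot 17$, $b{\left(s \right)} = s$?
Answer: $2142$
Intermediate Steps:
$u = 306$ ($u = 17 + 289 = 306$)
$u b{\left(4 + 3 \right)} = 306 \left(4 + 3\right) = 306 \cdot 7 = 2142$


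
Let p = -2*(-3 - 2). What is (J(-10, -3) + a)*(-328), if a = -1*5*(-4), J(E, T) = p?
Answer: -9840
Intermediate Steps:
p = 10 (p = -2*(-5) = 10)
J(E, T) = 10
a = 20 (a = -5*(-4) = 20)
(J(-10, -3) + a)*(-328) = (10 + 20)*(-328) = 30*(-328) = -9840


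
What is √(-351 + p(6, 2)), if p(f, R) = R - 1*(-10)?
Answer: I*√339 ≈ 18.412*I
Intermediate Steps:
p(f, R) = 10 + R (p(f, R) = R + 10 = 10 + R)
√(-351 + p(6, 2)) = √(-351 + (10 + 2)) = √(-351 + 12) = √(-339) = I*√339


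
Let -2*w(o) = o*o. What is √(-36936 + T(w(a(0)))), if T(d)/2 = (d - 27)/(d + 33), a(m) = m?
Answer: 3*I*√496606/11 ≈ 192.19*I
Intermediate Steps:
w(o) = -o²/2 (w(o) = -o*o/2 = -o²/2)
T(d) = 2*(-27 + d)/(33 + d) (T(d) = 2*((d - 27)/(d + 33)) = 2*((-27 + d)/(33 + d)) = 2*(-27 + d)/(33 + d))
√(-36936 + T(w(a(0)))) = √(-36936 + 2*(-27 - ½*0²)/(33 - ½*0²)) = √(-36936 + 2*(-27 - ½*0)/(33 - ½*0)) = √(-36936 + 2*(-27 + 0)/(33 + 0)) = √(-36936 + 2*(-27)/33) = √(-36936 + 2*(1/33)*(-27)) = √(-36936 - 18/11) = √(-406314/11) = 3*I*√496606/11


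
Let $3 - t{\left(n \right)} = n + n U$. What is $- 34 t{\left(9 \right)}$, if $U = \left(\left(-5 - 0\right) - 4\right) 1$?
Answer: $-2550$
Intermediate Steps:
$U = -9$ ($U = \left(\left(-5 + 0\right) - 4\right) 1 = \left(-5 - 4\right) 1 = \left(-9\right) 1 = -9$)
$t{\left(n \right)} = 3 + 8 n$ ($t{\left(n \right)} = 3 - \left(n + n \left(-9\right)\right) = 3 - \left(n - 9 n\right) = 3 - - 8 n = 3 + 8 n$)
$- 34 t{\left(9 \right)} = - 34 \left(3 + 8 \cdot 9\right) = - 34 \left(3 + 72\right) = \left(-34\right) 75 = -2550$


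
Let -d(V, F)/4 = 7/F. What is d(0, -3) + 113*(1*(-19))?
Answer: -6413/3 ≈ -2137.7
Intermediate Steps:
d(V, F) = -28/F
d(0, -3) + 113*(1*(-19)) = -28/(-3) + 113*(1*(-19)) = -28*(-1/3) + 113*(-19) = 28/3 - 2147 = -6413/3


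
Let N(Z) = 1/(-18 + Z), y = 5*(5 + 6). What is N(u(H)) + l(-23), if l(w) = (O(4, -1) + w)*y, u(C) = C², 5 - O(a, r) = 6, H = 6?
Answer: -23759/18 ≈ -1319.9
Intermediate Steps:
O(a, r) = -1 (O(a, r) = 5 - 1*6 = 5 - 6 = -1)
y = 55 (y = 5*11 = 55)
l(w) = -55 + 55*w (l(w) = (-1 + w)*55 = -55 + 55*w)
N(u(H)) + l(-23) = 1/(-18 + 6²) + (-55 + 55*(-23)) = 1/(-18 + 36) + (-55 - 1265) = 1/18 - 1320 = -23759/18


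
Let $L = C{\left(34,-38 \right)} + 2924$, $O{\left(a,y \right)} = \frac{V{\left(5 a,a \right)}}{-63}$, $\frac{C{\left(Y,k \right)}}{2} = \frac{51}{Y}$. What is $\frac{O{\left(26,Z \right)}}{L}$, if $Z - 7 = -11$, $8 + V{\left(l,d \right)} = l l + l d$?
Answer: $- \frac{2896}{26343} \approx -0.10993$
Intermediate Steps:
$V{\left(l,d \right)} = -8 + l^{2} + d l$ ($V{\left(l,d \right)} = -8 + \left(l l + l d\right) = -8 + \left(l^{2} + d l\right) = -8 + l^{2} + d l$)
$Z = -4$ ($Z = 7 - 11 = -4$)
$C{\left(Y,k \right)} = \frac{102}{Y}$ ($C{\left(Y,k \right)} = 2 \frac{51}{Y} = \frac{102}{Y}$)
$O{\left(a,y \right)} = \frac{8}{63} - \frac{10 a^{2}}{21}$ ($O{\left(a,y \right)} = \frac{-8 + \left(5 a\right)^{2} + a 5 a}{-63} = \left(-8 + 25 a^{2} + 5 a^{2}\right) \left(- \frac{1}{63}\right) = \left(-8 + 30 a^{2}\right) \left(- \frac{1}{63}\right) = \frac{8}{63} - \frac{10 a^{2}}{21}$)
$L = 2927$ ($L = \frac{102}{34} + 2924 = 102 \cdot \frac{1}{34} + 2924 = 3 + 2924 = 2927$)
$\frac{O{\left(26,Z \right)}}{L} = \frac{\frac{8}{63} - \frac{10 \cdot 26^{2}}{21}}{2927} = \left(\frac{8}{63} - \frac{6760}{21}\right) \frac{1}{2927} = \left(- \frac{2896}{9}\right) \frac{1}{2927} = - \frac{2896}{26343}$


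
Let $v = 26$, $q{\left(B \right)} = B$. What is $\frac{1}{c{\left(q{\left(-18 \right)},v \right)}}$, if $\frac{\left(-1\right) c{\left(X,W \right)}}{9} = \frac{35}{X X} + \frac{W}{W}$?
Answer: $- \frac{36}{359} \approx -0.10028$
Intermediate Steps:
$c{\left(X,W \right)} = -9 - \frac{315}{X^{2}}$ ($c{\left(X,W \right)} = - 9 \left(\frac{35}{X X} + \frac{W}{W}\right) = - 9 \left(\frac{35}{X^{2}} + 1\right) = - 9 \left(1 + \frac{35}{X^{2}}\right) = -9 - \frac{315}{X^{2}}$)
$\frac{1}{c{\left(q{\left(-18 \right)},v \right)}} = \frac{1}{-9 - \frac{315}{324}} = \frac{1}{-9 - \frac{35}{36}} = \frac{1}{- \frac{359}{36}} = - \frac{36}{359}$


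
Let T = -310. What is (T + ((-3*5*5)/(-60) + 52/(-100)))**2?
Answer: 956479329/10000 ≈ 95648.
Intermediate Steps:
(T + ((-3*5*5)/(-60) + 52/(-100)))**2 = (-310 + ((-3*5*5)/(-60) + 52/(-100)))**2 = (-310 + (-15*5*(-1/60) + 52*(-1/100)))**2 = (-310 + (-75*(-1/60) - 13/25))**2 = (-310 + (5/4 - 13/25))**2 = (-310 + 73/100)**2 = (-30927/100)**2 = 956479329/10000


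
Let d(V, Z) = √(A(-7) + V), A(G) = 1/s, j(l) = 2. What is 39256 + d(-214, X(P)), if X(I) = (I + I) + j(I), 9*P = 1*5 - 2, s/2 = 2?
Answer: 39256 + 3*I*√95/2 ≈ 39256.0 + 14.62*I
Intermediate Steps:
s = 4 (s = 2*2 = 4)
A(G) = ¼ (A(G) = 1/4 = ¼)
P = ⅓ (P = (1*5 - 2)/9 = (5 - 2)/9 = (⅑)*3 = ⅓ ≈ 0.33333)
X(I) = 2 + 2*I (X(I) = (I + I) + 2 = 2*I + 2 = 2 + 2*I)
d(V, Z) = √(¼ + V)
39256 + d(-214, X(P)) = 39256 + √(1 + 4*(-214))/2 = 39256 + √(1 - 856)/2 = 39256 + √(-855)/2 = 39256 + (3*I*√95)/2 = 39256 + 3*I*√95/2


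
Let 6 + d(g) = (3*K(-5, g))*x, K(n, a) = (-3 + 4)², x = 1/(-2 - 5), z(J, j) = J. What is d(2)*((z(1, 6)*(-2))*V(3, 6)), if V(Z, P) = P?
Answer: 540/7 ≈ 77.143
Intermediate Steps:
x = -⅐ (x = 1/(-7) = -⅐ ≈ -0.14286)
K(n, a) = 1 (K(n, a) = 1² = 1)
d(g) = -45/7 (d(g) = -6 + (3*1)*(-⅐) = -6 + 3*(-⅐) = -6 - 3/7 = -45/7)
d(2)*((z(1, 6)*(-2))*V(3, 6)) = -45*1*(-2)*6/7 = -(-90)*6/7 = -45/7*(-12) = 540/7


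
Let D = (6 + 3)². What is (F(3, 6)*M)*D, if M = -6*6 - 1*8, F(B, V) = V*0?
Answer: 0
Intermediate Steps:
F(B, V) = 0
M = -44 (M = -36 - 8 = -44)
D = 81 (D = 9² = 81)
(F(3, 6)*M)*D = (0*(-44))*81 = 0*81 = 0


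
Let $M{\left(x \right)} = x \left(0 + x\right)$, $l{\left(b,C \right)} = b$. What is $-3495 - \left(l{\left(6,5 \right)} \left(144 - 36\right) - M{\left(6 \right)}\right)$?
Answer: $-4107$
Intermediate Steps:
$M{\left(x \right)} = x^{2}$ ($M{\left(x \right)} = x x = x^{2}$)
$-3495 - \left(l{\left(6,5 \right)} \left(144 - 36\right) - M{\left(6 \right)}\right) = -3495 - \left(6 \left(144 - 36\right) - 6^{2}\right) = -3495 - \left(6 \left(144 - 36\right) - 36\right) = -3495 - \left(6 \cdot 108 - 36\right) = -3495 - \left(648 - 36\right) = -3495 - 612 = -4107$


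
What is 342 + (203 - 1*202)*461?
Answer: 803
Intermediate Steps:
342 + (203 - 1*202)*461 = 342 + (203 - 202)*461 = 342 + 1*461 = 342 + 461 = 803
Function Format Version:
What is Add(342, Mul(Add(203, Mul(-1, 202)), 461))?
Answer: 803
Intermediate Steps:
Add(342, Mul(Add(203, Mul(-1, 202)), 461)) = Add(342, Mul(Add(203, -202), 461)) = Add(342, Mul(1, 461)) = Add(342, 461) = 803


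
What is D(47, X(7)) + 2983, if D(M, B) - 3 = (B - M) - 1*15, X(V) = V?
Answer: 2931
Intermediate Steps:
D(M, B) = -12 + B - M (D(M, B) = 3 + ((B - M) - 1*15) = 3 + ((B - M) - 15) = 3 + (-15 + B - M) = -12 + B - M)
D(47, X(7)) + 2983 = (-12 + 7 - 1*47) + 2983 = (-12 + 7 - 47) + 2983 = -52 + 2983 = 2931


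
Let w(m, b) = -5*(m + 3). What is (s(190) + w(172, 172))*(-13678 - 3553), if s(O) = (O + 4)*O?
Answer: -620057535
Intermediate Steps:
w(m, b) = -15 - 5*m (w(m, b) = -5*(3 + m) = -15 - 5*m)
s(O) = O*(4 + O) (s(O) = (4 + O)*O = O*(4 + O))
(s(190) + w(172, 172))*(-13678 - 3553) = (190*(4 + 190) + (-15 - 5*172))*(-13678 - 3553) = (190*194 + (-15 - 860))*(-17231) = (36860 - 875)*(-17231) = 35985*(-17231) = -620057535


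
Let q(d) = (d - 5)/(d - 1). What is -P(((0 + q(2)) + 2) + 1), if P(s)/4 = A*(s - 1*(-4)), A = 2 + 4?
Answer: -96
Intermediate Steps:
q(d) = (-5 + d)/(-1 + d)
A = 6
P(s) = 96 + 24*s (P(s) = 4*(6*(s - 1*(-4))) = 4*(6*(s + 4)) = 4*(6*(4 + s)) = 4*(24 + 6*s) = 96 + 24*s)
-P(((0 + q(2)) + 2) + 1) = -(96 + 24*(((0 + (-5 + 2)/(-1 + 2)) + 2) + 1)) = -(96 + 24*(((0 - 3/1) + 2) + 1)) = -(96 + 24*(((0 + 1*(-3)) + 2) + 1)) = -(96 + 24*(((0 - 3) + 2) + 1)) = -(96 + 24*((-3 + 2) + 1)) = -(96 + 24*(-1 + 1)) = -(96 + 24*0) = -(96 + 0) = -1*96 = -96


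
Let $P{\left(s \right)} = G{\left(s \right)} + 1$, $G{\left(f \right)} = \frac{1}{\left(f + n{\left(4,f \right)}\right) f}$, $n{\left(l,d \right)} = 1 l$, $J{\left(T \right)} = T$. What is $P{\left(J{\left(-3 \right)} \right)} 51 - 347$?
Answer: $-313$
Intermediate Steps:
$n{\left(l,d \right)} = l$
$G{\left(f \right)} = \frac{1}{f \left(4 + f\right)}$ ($G{\left(f \right)} = \frac{1}{\left(f + 4\right) f} = \frac{1}{\left(4 + f\right) f} = \frac{1}{f \left(4 + f\right)}$)
$P{\left(s \right)} = 1 + \frac{1}{s \left(4 + s\right)}$ ($P{\left(s \right)} = \frac{1}{s \left(4 + s\right)} + 1 = 1 + \frac{1}{s \left(4 + s\right)}$)
$P{\left(J{\left(-3 \right)} \right)} 51 - 347 = \frac{1 - 3 \left(4 - 3\right)}{\left(-3\right) \left(4 - 3\right)} 51 - 347 = - \frac{1 - 3}{3 \cdot 1} \cdot 51 - 347 = \left(- \frac{1}{3}\right) 1 \left(1 - 3\right) 51 - 347 = \left(- \frac{1}{3}\right) 1 \left(-2\right) 51 - 347 = \frac{2}{3} \cdot 51 - 347 = 34 - 347 = -313$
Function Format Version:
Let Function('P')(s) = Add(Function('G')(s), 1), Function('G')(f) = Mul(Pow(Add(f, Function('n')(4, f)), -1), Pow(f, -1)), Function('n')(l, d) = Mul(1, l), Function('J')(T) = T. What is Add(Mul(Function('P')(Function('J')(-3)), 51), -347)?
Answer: -313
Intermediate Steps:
Function('n')(l, d) = l
Function('G')(f) = Mul(Pow(f, -1), Pow(Add(4, f), -1)) (Function('G')(f) = Mul(Pow(Add(f, 4), -1), Pow(f, -1)) = Mul(Pow(Add(4, f), -1), Pow(f, -1)) = Mul(Pow(f, -1), Pow(Add(4, f), -1)))
Function('P')(s) = Add(1, Mul(Pow(s, -1), Pow(Add(4, s), -1))) (Function('P')(s) = Add(Mul(Pow(s, -1), Pow(Add(4, s), -1)), 1) = Add(1, Mul(Pow(s, -1), Pow(Add(4, s), -1))))
Add(Mul(Function('P')(Function('J')(-3)), 51), -347) = Add(Mul(Mul(Pow(-3, -1), Pow(Add(4, -3), -1), Add(1, Mul(-3, Add(4, -3)))), 51), -347) = Add(Mul(Mul(Rational(-1, 3), Pow(1, -1), Add(1, Mul(-3, 1))), 51), -347) = Add(Mul(Mul(Rational(-1, 3), 1, Add(1, -3)), 51), -347) = Add(Mul(Mul(Rational(-1, 3), 1, -2), 51), -347) = Add(Mul(Rational(2, 3), 51), -347) = Add(34, -347) = -313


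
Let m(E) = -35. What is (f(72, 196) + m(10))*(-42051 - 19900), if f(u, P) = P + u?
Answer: -14434583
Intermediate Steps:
(f(72, 196) + m(10))*(-42051 - 19900) = ((196 + 72) - 35)*(-42051 - 19900) = (268 - 35)*(-61951) = 233*(-61951) = -14434583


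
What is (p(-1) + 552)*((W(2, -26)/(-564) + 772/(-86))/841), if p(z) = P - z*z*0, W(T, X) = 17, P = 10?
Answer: -61380235/10197966 ≈ -6.0189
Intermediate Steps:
p(z) = 10 (p(z) = 10 - z*z*0 = 10 - z²*0 = 10 - 1*0 = 10 + 0 = 10)
(p(-1) + 552)*((W(2, -26)/(-564) + 772/(-86))/841) = (10 + 552)*((17/(-564) + 772/(-86))/841) = 562*((17*(-1/564) + 772*(-1/86))*(1/841)) = 562*((-17/564 - 386/43)*(1/841)) = 562*(-218435/24252*1/841) = 562*(-218435/20395932) = -61380235/10197966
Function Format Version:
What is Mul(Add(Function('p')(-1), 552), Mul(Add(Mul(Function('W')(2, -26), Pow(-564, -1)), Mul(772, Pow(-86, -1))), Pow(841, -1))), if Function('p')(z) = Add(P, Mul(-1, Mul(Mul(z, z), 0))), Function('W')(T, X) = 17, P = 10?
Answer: Rational(-61380235, 10197966) ≈ -6.0189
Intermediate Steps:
Function('p')(z) = 10 (Function('p')(z) = Add(10, Mul(-1, Mul(Mul(z, z), 0))) = Add(10, Mul(-1, Mul(Pow(z, 2), 0))) = Add(10, Mul(-1, 0)) = Add(10, 0) = 10)
Mul(Add(Function('p')(-1), 552), Mul(Add(Mul(Function('W')(2, -26), Pow(-564, -1)), Mul(772, Pow(-86, -1))), Pow(841, -1))) = Mul(Add(10, 552), Mul(Add(Mul(17, Pow(-564, -1)), Mul(772, Pow(-86, -1))), Pow(841, -1))) = Mul(562, Mul(Add(Mul(17, Rational(-1, 564)), Mul(772, Rational(-1, 86))), Rational(1, 841))) = Mul(562, Mul(Add(Rational(-17, 564), Rational(-386, 43)), Rational(1, 841))) = Mul(562, Mul(Rational(-218435, 24252), Rational(1, 841))) = Mul(562, Rational(-218435, 20395932)) = Rational(-61380235, 10197966)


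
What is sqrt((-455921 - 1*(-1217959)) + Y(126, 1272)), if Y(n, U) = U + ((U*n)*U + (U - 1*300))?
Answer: sqrt(204630266) ≈ 14305.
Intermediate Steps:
Y(n, U) = -300 + 2*U + n*U**2 (Y(n, U) = U + (n*U**2 + (U - 300)) = U + (n*U**2 + (-300 + U)) = U + (-300 + U + n*U**2) = -300 + 2*U + n*U**2)
sqrt((-455921 - 1*(-1217959)) + Y(126, 1272)) = sqrt((-455921 - 1*(-1217959)) + (-300 + 2*1272 + 126*1272**2)) = sqrt((-455921 + 1217959) + (-300 + 2544 + 126*1617984)) = sqrt(762038 + (-300 + 2544 + 203865984)) = sqrt(762038 + 203868228) = sqrt(204630266)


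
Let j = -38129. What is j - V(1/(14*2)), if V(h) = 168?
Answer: -38297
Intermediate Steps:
j - V(1/(14*2)) = -38129 - 1*168 = -38129 - 168 = -38297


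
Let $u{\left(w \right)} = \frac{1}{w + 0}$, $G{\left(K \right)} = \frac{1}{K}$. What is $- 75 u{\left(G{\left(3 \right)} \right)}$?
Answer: $-225$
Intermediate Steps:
$u{\left(w \right)} = \frac{1}{w}$
$- 75 u{\left(G{\left(3 \right)} \right)} = - \frac{75}{\frac{1}{3}} = - 75 \frac{1}{\frac{1}{3}} = \left(-75\right) 3 = -225$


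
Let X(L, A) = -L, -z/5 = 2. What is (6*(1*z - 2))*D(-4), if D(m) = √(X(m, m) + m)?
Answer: 0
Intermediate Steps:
z = -10 (z = -5*2 = -10)
D(m) = 0 (D(m) = √(-m + m) = √0 = 0)
(6*(1*z - 2))*D(-4) = (6*(1*(-10) - 2))*0 = (6*(-10 - 2))*0 = (6*(-12))*0 = -72*0 = 0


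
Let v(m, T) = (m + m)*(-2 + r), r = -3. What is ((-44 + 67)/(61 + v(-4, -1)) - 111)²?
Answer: 125171344/10201 ≈ 12271.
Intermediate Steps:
v(m, T) = -10*m (v(m, T) = (m + m)*(-2 - 3) = (2*m)*(-5) = -10*m)
((-44 + 67)/(61 + v(-4, -1)) - 111)² = ((-44 + 67)/(61 - 10*(-4)) - 111)² = (23/(61 + 40) - 111)² = (23/101 - 111)² = (-11188/101)² = 125171344/10201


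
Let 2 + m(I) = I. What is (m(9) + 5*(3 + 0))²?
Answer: 484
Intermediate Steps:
m(I) = -2 + I
(m(9) + 5*(3 + 0))² = ((-2 + 9) + 5*(3 + 0))² = (7 + 5*3)² = (7 + 15)² = 22² = 484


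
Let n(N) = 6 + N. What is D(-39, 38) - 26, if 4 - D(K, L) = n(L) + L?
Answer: -104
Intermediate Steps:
D(K, L) = -2 - 2*L (D(K, L) = 4 - ((6 + L) + L) = 4 - (6 + 2*L) = 4 + (-6 - 2*L) = -2 - 2*L)
D(-39, 38) - 26 = (-2 - 2*38) - 26 = (-2 - 76) - 26 = -78 - 26 = -104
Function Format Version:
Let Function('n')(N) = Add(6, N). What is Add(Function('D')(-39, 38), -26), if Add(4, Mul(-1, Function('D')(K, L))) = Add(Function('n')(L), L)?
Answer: -104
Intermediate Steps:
Function('D')(K, L) = Add(-2, Mul(-2, L)) (Function('D')(K, L) = Add(4, Mul(-1, Add(Add(6, L), L))) = Add(4, Mul(-1, Add(6, Mul(2, L)))) = Add(4, Add(-6, Mul(-2, L))) = Add(-2, Mul(-2, L)))
Add(Function('D')(-39, 38), -26) = Add(Add(-2, Mul(-2, 38)), -26) = Add(Add(-2, -76), -26) = Add(-78, -26) = -104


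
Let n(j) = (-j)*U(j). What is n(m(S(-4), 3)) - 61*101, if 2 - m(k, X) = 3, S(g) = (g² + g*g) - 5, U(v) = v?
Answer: -6162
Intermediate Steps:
S(g) = -5 + 2*g² (S(g) = (g² + g²) - 5 = 2*g² - 5 = -5 + 2*g²)
m(k, X) = -1 (m(k, X) = 2 - 1*3 = 2 - 3 = -1)
n(j) = -j² (n(j) = (-j)*j = -j²)
n(m(S(-4), 3)) - 61*101 = -1*(-1)² - 61*101 = -1*1 - 6161 = -1 - 6161 = -6162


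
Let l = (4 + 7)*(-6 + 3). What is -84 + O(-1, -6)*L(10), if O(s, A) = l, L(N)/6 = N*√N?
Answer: -84 - 1980*√10 ≈ -6345.3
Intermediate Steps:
L(N) = 6*N^(3/2) (L(N) = 6*(N*√N) = 6*N^(3/2))
l = -33 (l = 11*(-3) = -33)
O(s, A) = -33
-84 + O(-1, -6)*L(10) = -84 - 198*10^(3/2) = -84 - 198*10*√10 = -84 - 1980*√10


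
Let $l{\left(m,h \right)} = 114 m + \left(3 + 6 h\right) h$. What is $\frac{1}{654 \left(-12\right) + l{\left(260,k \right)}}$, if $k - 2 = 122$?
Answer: $\frac{1}{114420} \approx 8.7397 \cdot 10^{-6}$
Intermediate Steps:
$k = 124$ ($k = 2 + 122 = 124$)
$l{\left(m,h \right)} = 114 m + h \left(3 + 6 h\right)$
$\frac{1}{654 \left(-12\right) + l{\left(260,k \right)}} = \frac{1}{654 \left(-12\right) + \left(3 \cdot 124 + 6 \cdot 124^{2} + 114 \cdot 260\right)} = \frac{1}{-7848 + \left(372 + 6 \cdot 15376 + 29640\right)} = \frac{1}{-7848 + \left(372 + 92256 + 29640\right)} = \frac{1}{-7848 + 122268} = \frac{1}{114420}$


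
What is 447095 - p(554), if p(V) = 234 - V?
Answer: 447415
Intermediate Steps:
447095 - p(554) = 447095 - (234 - 1*554) = 447095 - (234 - 554) = 447095 - 1*(-320) = 447095 + 320 = 447415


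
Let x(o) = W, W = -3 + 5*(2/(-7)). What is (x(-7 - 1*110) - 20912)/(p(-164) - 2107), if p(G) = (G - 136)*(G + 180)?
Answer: 146415/48349 ≈ 3.0283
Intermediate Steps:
W = -31/7 (W = -3 + 5*(2*(-⅐)) = -3 + 5*(-2/7) = -3 - 10/7 = -31/7 ≈ -4.4286)
x(o) = -31/7
p(G) = (-136 + G)*(180 + G)
(x(-7 - 1*110) - 20912)/(p(-164) - 2107) = (-31/7 - 20912)/((-24480 + (-164)² + 44*(-164)) - 2107) = -146415/(7*((-24480 + 26896 - 7216) - 2107)) = -146415/(7*(-4800 - 2107)) = -146415/7/(-6907) = -146415/7*(-1/6907) = 146415/48349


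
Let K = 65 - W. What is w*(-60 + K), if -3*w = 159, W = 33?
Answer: 1484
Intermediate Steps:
K = 32 (K = 65 - 1*33 = 65 - 33 = 32)
w = -53 (w = -⅓*159 = -53)
w*(-60 + K) = -53*(-60 + 32) = -53*(-28) = 1484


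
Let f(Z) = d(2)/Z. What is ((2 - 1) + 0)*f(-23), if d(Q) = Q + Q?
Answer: -4/23 ≈ -0.17391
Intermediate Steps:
d(Q) = 2*Q
f(Z) = 4/Z (f(Z) = (2*2)/Z = 4/Z)
((2 - 1) + 0)*f(-23) = ((2 - 1) + 0)*(4/(-23)) = (1 + 0)*(4*(-1/23)) = 1*(-4/23) = -4/23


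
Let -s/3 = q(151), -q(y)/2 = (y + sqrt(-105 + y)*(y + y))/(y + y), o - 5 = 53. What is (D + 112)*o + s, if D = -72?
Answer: 2323 + 6*sqrt(46) ≈ 2363.7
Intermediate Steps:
o = 58 (o = 5 + 53 = 58)
q(y) = -(y + 2*y*sqrt(-105 + y))/y (q(y) = -2*(y + sqrt(-105 + y)*(y + y))/(y + y) = -2*(y + sqrt(-105 + y)*(2*y))/(2*y) = -2*(y + 2*y*sqrt(-105 + y))*1/(2*y) = -(y + 2*y*sqrt(-105 + y))/y)
s = 3 + 6*sqrt(46) (s = -3*(-1 - 2*sqrt(-105 + 151)) = -3*(-1 - 2*sqrt(46)) = 3 + 6*sqrt(46) ≈ 43.694)
(D + 112)*o + s = (-72 + 112)*58 + (3 + 6*sqrt(46)) = 40*58 + (3 + 6*sqrt(46)) = 2320 + (3 + 6*sqrt(46)) = 2323 + 6*sqrt(46)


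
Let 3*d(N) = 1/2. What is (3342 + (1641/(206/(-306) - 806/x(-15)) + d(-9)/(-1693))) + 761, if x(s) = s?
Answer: 1704514777013/412323378 ≈ 4133.9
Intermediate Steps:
d(N) = ⅙ (d(N) = (⅓)/2 = (⅓)*(½) = ⅙)
(3342 + (1641/(206/(-306) - 806/x(-15)) + d(-9)/(-1693))) + 761 = (3342 + (1641/(206/(-306) - 806/(-15)) + (⅙)/(-1693))) + 761 = (3342 + (1641/(206*(-1/306) - 806*(-1/15)) + (⅙)*(-1/1693))) + 761 = (3342 + (1641/(-103/153 + 806/15) - 1/10158)) + 761 = (3342 + (1641/(40591/765) - 1/10158)) + 761 = (3342 + (1641*(765/40591) - 1/10158)) + 761 = (3342 + (1255365/40591 - 1/10158)) + 761 = (3342 + 12751957079/412323378) + 761 = 1390736686355/412323378 + 761 = 1704514777013/412323378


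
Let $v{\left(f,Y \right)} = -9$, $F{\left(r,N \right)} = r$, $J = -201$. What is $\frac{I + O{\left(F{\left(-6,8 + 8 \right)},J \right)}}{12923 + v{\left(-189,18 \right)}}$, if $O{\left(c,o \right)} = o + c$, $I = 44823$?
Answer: $\frac{2028}{587} \approx 3.4549$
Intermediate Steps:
$O{\left(c,o \right)} = c + o$
$\frac{I + O{\left(F{\left(-6,8 + 8 \right)},J \right)}}{12923 + v{\left(-189,18 \right)}} = \frac{44823 - 207}{12923 - 9} = \frac{44823 - 207}{12914} = 44616 \cdot \frac{1}{12914} = \frac{2028}{587}$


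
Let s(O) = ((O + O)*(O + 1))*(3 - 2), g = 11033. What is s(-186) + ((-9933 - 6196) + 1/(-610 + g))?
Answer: 549198294/10423 ≈ 52691.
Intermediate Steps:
s(O) = 2*O*(1 + O) (s(O) = ((2*O)*(1 + O))*1 = (2*O*(1 + O))*1 = 2*O*(1 + O))
s(-186) + ((-9933 - 6196) + 1/(-610 + g)) = 2*(-186)*(1 - 186) + ((-9933 - 6196) + 1/(-610 + 11033)) = 2*(-186)*(-185) + (-16129 + 1/10423) = 68820 + (-16129 + 1/10423) = 68820 - 168112566/10423 = 549198294/10423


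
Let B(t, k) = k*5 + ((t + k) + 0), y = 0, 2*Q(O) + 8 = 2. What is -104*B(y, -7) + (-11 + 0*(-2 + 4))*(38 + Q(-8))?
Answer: 3983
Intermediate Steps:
Q(O) = -3 (Q(O) = -4 + (½)*2 = -4 + 1 = -3)
B(t, k) = t + 6*k (B(t, k) = 5*k + ((k + t) + 0) = 5*k + (k + t) = t + 6*k)
-104*B(y, -7) + (-11 + 0*(-2 + 4))*(38 + Q(-8)) = -104*(0 + 6*(-7)) + (-11 + 0*(-2 + 4))*(38 - 3) = -104*(0 - 42) + (-11 + 0*2)*35 = -104*(-42) + (-11 + 0)*35 = 4368 - 11*35 = 4368 - 385 = 3983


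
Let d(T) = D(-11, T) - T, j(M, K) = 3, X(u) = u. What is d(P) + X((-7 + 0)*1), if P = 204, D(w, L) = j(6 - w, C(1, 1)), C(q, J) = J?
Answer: -208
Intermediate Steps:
D(w, L) = 3
d(T) = 3 - T
d(P) + X((-7 + 0)*1) = (3 - 1*204) + (-7 + 0)*1 = (3 - 204) - 7*1 = -201 - 7 = -208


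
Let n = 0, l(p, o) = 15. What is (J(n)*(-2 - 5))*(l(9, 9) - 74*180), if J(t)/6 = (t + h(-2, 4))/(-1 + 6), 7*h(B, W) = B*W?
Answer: -127728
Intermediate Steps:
h(B, W) = B*W/7 (h(B, W) = (B*W)/7 = B*W/7)
J(t) = -48/35 + 6*t/5 (J(t) = 6*((t + (⅐)*(-2)*4)/(-1 + 6)) = 6*((t - 8/7)/5) = 6*((-8/7 + t)*(⅕)) = 6*(-8/35 + t/5) = -48/35 + 6*t/5)
(J(n)*(-2 - 5))*(l(9, 9) - 74*180) = ((-48/35 + (6/5)*0)*(-2 - 5))*(15 - 74*180) = ((-48/35 + 0)*(-7))*(15 - 13320) = -48/35*(-7)*(-13305) = (48/5)*(-13305) = -127728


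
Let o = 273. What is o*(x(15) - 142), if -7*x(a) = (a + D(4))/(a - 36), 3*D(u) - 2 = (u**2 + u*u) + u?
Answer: -813007/21 ≈ -38715.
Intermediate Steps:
D(u) = 2/3 + u/3 + 2*u**2/3 (D(u) = 2/3 + ((u**2 + u*u) + u)/3 = 2/3 + ((u**2 + u**2) + u)/3 = 2/3 + (2*u**2 + u)/3 = 2/3 + (u + 2*u**2)/3 = 2/3 + (u/3 + 2*u**2/3) = 2/3 + u/3 + 2*u**2/3)
x(a) = -(38/3 + a)/(7*(-36 + a)) (x(a) = -(a + (2/3 + (1/3)*4 + (2/3)*4**2))/(7*(a - 36)) = -(a + (2/3 + 4/3 + (2/3)*16))/(7*(-36 + a)) = -(a + (2/3 + 4/3 + 32/3))/(7*(-36 + a)) = -(a + 38/3)/(7*(-36 + a)) = -(38/3 + a)/(7*(-36 + a)))
o*(x(15) - 142) = 273*((-38 - 3*15)/(21*(-36 + 15)) - 142) = 273*((1/21)*(-38 - 45)/(-21) - 142) = 273*((1/21)*(-1/21)*(-83) - 142) = 273*(83/441 - 142) = 273*(-62539/441) = -813007/21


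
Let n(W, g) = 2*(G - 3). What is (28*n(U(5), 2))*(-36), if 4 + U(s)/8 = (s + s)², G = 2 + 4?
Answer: -6048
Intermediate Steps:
G = 6
U(s) = -32 + 32*s² (U(s) = -32 + 8*(s + s)² = -32 + 8*(2*s)² = -32 + 8*(4*s²) = -32 + 32*s²)
n(W, g) = 6 (n(W, g) = 2*(6 - 3) = 2*3 = 6)
(28*n(U(5), 2))*(-36) = (28*6)*(-36) = 168*(-36) = -6048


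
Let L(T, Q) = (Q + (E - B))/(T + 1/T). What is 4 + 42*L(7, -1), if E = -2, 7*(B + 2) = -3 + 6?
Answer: -22/5 ≈ -4.4000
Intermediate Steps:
B = -11/7 (B = -2 + (-3 + 6)/7 = -2 + (1/7)*3 = -2 + 3/7 = -11/7 ≈ -1.5714)
L(T, Q) = (-3/7 + Q)/(T + 1/T) (L(T, Q) = (Q + (-2 - 1*(-11/7)))/(T + 1/T) = (Q + (-2 + 11/7))/(T + 1/T) = (Q - 3/7)/(T + 1/T) = (-3/7 + Q)/(T + 1/T))
4 + 42*L(7, -1) = 4 + 42*((1/7)*7*(-3 + 7*(-1))/(1 + 7**2)) = 4 + 42*((1/7)*7*(-3 - 7)/(1 + 49)) = 4 + 42*((1/7)*7*(-10)/50) = 4 + 42*((1/7)*7*(1/50)*(-10)) = 4 + 42*(-1/5) = 4 - 42/5 = -22/5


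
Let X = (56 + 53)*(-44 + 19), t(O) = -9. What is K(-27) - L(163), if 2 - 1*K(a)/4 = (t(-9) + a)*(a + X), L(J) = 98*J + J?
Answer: -412417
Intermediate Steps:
L(J) = 99*J
X = -2725 (X = 109*(-25) = -2725)
K(a) = 8 - 4*(-2725 + a)*(-9 + a) (K(a) = 8 - 4*(-9 + a)*(a - 2725) = 8 - 4*(-9 + a)*(-2725 + a) = 8 - 4*(-2725 + a)*(-9 + a))
K(-27) - L(163) = (-98092 - 4*(-27)² + 10936*(-27)) - 99*163 = (-98092 - 4*729 - 295272) - 1*16137 = (-98092 - 2916 - 295272) - 16137 = -396280 - 16137 = -412417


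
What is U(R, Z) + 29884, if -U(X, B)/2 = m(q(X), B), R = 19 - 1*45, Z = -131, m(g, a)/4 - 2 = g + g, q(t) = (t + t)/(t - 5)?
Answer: 925076/31 ≈ 29841.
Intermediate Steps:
q(t) = 2*t/(-5 + t) (q(t) = (2*t)/(-5 + t) = 2*t/(-5 + t))
m(g, a) = 8 + 8*g (m(g, a) = 8 + 4*(g + g) = 8 + 4*(2*g) = 8 + 8*g)
R = -26 (R = 19 - 45 = -26)
U(X, B) = -16 - 32*X/(-5 + X) (U(X, B) = -2*(8 + 8*(2*X/(-5 + X))) = -2*(8 + 16*X/(-5 + X)) = -16 - 32*X/(-5 + X))
U(R, Z) + 29884 = 16*(5 - 3*(-26))/(-5 - 26) + 29884 = 16*(5 + 78)/(-31) + 29884 = 16*(-1/31)*83 + 29884 = -1328/31 + 29884 = 925076/31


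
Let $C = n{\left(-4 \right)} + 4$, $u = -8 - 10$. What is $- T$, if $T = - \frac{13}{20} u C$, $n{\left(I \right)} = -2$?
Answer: $- \frac{117}{5} \approx -23.4$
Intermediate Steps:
$u = -18$ ($u = -8 - 10 = -18$)
$C = 2$ ($C = -2 + 4 = 2$)
$T = \frac{117}{5}$ ($T = - \frac{13}{20} \left(-18\right) 2 = \left(-13\right) \frac{1}{20} \left(-18\right) 2 = \left(- \frac{13}{20}\right) \left(-18\right) 2 = \frac{117}{10} \cdot 2 = \frac{117}{5} \approx 23.4$)
$- T = \left(-1\right) \frac{117}{5} = - \frac{117}{5}$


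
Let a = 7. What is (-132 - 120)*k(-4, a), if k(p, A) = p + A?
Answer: -756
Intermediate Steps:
k(p, A) = A + p
(-132 - 120)*k(-4, a) = (-132 - 120)*(7 - 4) = -252*3 = -756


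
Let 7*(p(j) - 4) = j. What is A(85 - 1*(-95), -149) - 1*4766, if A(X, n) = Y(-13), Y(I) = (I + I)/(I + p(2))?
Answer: -290544/61 ≈ -4763.0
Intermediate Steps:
p(j) = 4 + j/7
Y(I) = 2*I/(30/7 + I) (Y(I) = (I + I)/(I + (4 + (1/7)*2)) = (2*I)/(I + (4 + 2/7)) = (2*I)/(I + 30/7) = (2*I)/(30/7 + I) = 2*I/(30/7 + I))
A(X, n) = 182/61 (A(X, n) = 14*(-13)/(30 + 7*(-13)) = 14*(-13)/(30 - 91) = 14*(-13)/(-61) = 14*(-13)*(-1/61) = 182/61)
A(85 - 1*(-95), -149) - 1*4766 = 182/61 - 1*4766 = 182/61 - 4766 = -290544/61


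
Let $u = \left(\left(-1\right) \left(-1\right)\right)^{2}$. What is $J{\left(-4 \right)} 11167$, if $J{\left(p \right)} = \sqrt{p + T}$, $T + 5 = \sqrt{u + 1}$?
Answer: $11167 \sqrt{-9 + \sqrt{2}} \approx 30757.0 i$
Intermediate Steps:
$u = 1$ ($u = 1^{2} = 1$)
$T = -5 + \sqrt{2}$ ($T = -5 + \sqrt{1 + 1} = -5 + \sqrt{2} \approx -3.5858$)
$J{\left(p \right)} = \sqrt{-5 + p + \sqrt{2}}$ ($J{\left(p \right)} = \sqrt{p - \left(5 - \sqrt{2}\right)} = \sqrt{-5 + p + \sqrt{2}}$)
$J{\left(-4 \right)} 11167 = \sqrt{-5 - 4 + \sqrt{2}} \cdot 11167 = \sqrt{-9 + \sqrt{2}} \cdot 11167 = 11167 \sqrt{-9 + \sqrt{2}}$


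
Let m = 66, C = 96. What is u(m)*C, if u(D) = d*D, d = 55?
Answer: 348480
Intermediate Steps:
u(D) = 55*D
u(m)*C = (55*66)*96 = 3630*96 = 348480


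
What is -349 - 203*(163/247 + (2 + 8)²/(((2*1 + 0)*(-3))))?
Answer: 2149174/741 ≈ 2900.4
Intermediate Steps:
-349 - 203*(163/247 + (2 + 8)²/(((2*1 + 0)*(-3)))) = -349 - 203*(163*(1/247) + 10²/(((2 + 0)*(-3)))) = -349 - 203*(163/247 + 100/((2*(-3)))) = -349 - 203*(163/247 + 100/(-6)) = -349 - 203*(163/247 + 100*(-⅙)) = -349 - 203*(163/247 - 50/3) = -349 - 203*(-11861/741) = -349 + 2407783/741 = 2149174/741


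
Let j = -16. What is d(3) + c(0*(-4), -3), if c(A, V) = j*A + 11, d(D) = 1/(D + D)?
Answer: 67/6 ≈ 11.167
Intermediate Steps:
d(D) = 1/(2*D)
c(A, V) = 11 - 16*A (c(A, V) = -16*A + 11 = 11 - 16*A)
d(3) + c(0*(-4), -3) = (½)/3 + (11 - 0*(-4)) = (½)*(⅓) + (11 - 16*0) = ⅙ + (11 + 0) = ⅙ + 11 = 67/6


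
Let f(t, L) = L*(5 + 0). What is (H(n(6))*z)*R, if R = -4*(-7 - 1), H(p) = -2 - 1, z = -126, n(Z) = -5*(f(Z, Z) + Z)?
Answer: 12096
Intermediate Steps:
f(t, L) = 5*L (f(t, L) = L*5 = 5*L)
n(Z) = -30*Z (n(Z) = -5*(5*Z + Z) = -30*Z)
H(p) = -3
R = 32 (R = -4*(-8) = 32)
(H(n(6))*z)*R = -3*(-126)*32 = 378*32 = 12096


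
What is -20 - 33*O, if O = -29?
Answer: 937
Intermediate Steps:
-20 - 33*O = -20 - 33*(-29) = -20 + 957 = 937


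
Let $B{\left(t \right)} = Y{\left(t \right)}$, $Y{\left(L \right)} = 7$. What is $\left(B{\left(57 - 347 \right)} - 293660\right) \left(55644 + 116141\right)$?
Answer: $-50445180605$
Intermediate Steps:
$B{\left(t \right)} = 7$
$\left(B{\left(57 - 347 \right)} - 293660\right) \left(55644 + 116141\right) = \left(7 - 293660\right) \left(55644 + 116141\right) = \left(-293653\right) 171785 = -50445180605$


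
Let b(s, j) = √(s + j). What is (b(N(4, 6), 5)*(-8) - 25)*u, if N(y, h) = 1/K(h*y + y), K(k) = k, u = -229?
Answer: 5725 + 916*√987/7 ≈ 9836.1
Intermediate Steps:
N(y, h) = 1/(y + h*y) (N(y, h) = 1/(h*y + y) = 1/(y + h*y))
b(s, j) = √(j + s)
(b(N(4, 6), 5)*(-8) - 25)*u = (√(5 + 1/(4*(1 + 6)))*(-8) - 25)*(-229) = (√(5 + (¼)/7)*(-8) - 25)*(-229) = (√(5 + (¼)*(⅐))*(-8) - 25)*(-229) = (√(5 + 1/28)*(-8) - 25)*(-229) = (√(141/28)*(-8) - 25)*(-229) = ((√987/14)*(-8) - 25)*(-229) = (-4*√987/7 - 25)*(-229) = (-25 - 4*√987/7)*(-229) = 5725 + 916*√987/7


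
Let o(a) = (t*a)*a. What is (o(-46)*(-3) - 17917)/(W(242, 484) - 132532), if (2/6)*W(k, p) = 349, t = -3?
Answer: -1127/131485 ≈ -0.0085713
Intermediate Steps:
W(k, p) = 1047 (W(k, p) = 3*349 = 1047)
o(a) = -3*a**2 (o(a) = (-3*a)*a = -3*a**2)
(o(-46)*(-3) - 17917)/(W(242, 484) - 132532) = (-3*(-46)**2*(-3) - 17917)/(1047 - 132532) = (-3*2116*(-3) - 17917)/(-131485) = (-6348*(-3) - 17917)*(-1/131485) = (19044 - 17917)*(-1/131485) = 1127*(-1/131485) = -1127/131485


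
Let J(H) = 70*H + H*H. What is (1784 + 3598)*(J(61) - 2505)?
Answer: 29525652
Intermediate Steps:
J(H) = H² + 70*H (J(H) = 70*H + H² = H² + 70*H)
(1784 + 3598)*(J(61) - 2505) = (1784 + 3598)*(61*(70 + 61) - 2505) = 5382*(61*131 - 2505) = 5382*(7991 - 2505) = 5382*5486 = 29525652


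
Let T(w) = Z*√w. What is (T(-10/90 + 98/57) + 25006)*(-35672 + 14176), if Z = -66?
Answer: -537528976 + 2364560*√209/19 ≈ -5.3573e+8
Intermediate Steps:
T(w) = -66*√w
(T(-10/90 + 98/57) + 25006)*(-35672 + 14176) = (-66*√(-10/90 + 98/57) + 25006)*(-35672 + 14176) = (-66*√(-10*1/90 + 98*(1/57)) + 25006)*(-21496) = (-66*√(-⅑ + 98/57) + 25006)*(-21496) = (-110*√209/19 + 25006)*(-21496) = (25006 - 110*√209/19)*(-21496) = -537528976 + 2364560*√209/19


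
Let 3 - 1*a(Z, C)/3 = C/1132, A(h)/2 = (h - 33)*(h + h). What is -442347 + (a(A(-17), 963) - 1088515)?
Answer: -1732928485/1132 ≈ -1.5309e+6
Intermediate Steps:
A(h) = 4*h*(-33 + h) (A(h) = 2*((h - 33)*(h + h)) = 2*((-33 + h)*(2*h)) = 2*(2*h*(-33 + h)) = 4*h*(-33 + h))
a(Z, C) = 9 - 3*C/1132
-442347 + (a(A(-17), 963) - 1088515) = -442347 + ((9 - 3/1132*963) - 1088515) = -442347 + ((9 - 2889/1132) - 1088515) = -442347 + (7299/1132 - 1088515) = -442347 - 1232191681/1132 = -1732928485/1132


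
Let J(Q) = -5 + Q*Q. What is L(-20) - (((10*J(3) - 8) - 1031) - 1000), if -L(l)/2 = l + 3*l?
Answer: 2159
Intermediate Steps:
J(Q) = -5 + Q²
L(l) = -8*l (L(l) = -2*(l + 3*l) = -8*l)
L(-20) - (((10*J(3) - 8) - 1031) - 1000) = -8*(-20) - (((10*(-5 + 3²) - 8) - 1031) - 1000) = 160 - (((10*(-5 + 9) - 8) - 1031) - 1000) = 160 - (((10*4 - 8) - 1031) - 1000) = 160 - (((40 - 8) - 1031) - 1000) = 160 - ((32 - 1031) - 1000) = 160 - (-999 - 1000) = 160 - 1*(-1999) = 160 + 1999 = 2159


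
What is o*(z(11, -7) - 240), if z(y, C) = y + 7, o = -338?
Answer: 75036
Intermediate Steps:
z(y, C) = 7 + y
o*(z(11, -7) - 240) = -338*((7 + 11) - 240) = -338*(18 - 240) = -338*(-222) = 75036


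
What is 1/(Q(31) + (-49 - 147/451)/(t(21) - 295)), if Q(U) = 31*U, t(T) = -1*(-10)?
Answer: 128535/123544381 ≈ 0.0010404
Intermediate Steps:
t(T) = 10
1/(Q(31) + (-49 - 147/451)/(t(21) - 295)) = 1/(31*31 + (-49 - 147/451)/(10 - 295)) = 1/(961 + (-49 - 147*1/451)/(-285)) = 1/(961 + (-49 - 147/451)*(-1/285)) = 1/(961 - 22246/451*(-1/285)) = 1/(961 + 22246/128535) = 1/(123544381/128535) = 128535/123544381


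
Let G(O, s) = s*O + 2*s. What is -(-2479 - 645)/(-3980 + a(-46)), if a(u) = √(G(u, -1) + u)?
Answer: -6216760/7920201 - 1562*I*√2/7920201 ≈ -0.78492 - 0.00027891*I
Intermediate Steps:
G(O, s) = 2*s + O*s (G(O, s) = O*s + 2*s = 2*s + O*s)
a(u) = I*√2 (a(u) = √(-(2 + u) + u) = √((-2 - u) + u) = √(-2) = I*√2)
-(-2479 - 645)/(-3980 + a(-46)) = -(-2479 - 645)/(-3980 + I*√2) = -(-3124)/(-3980 + I*√2) = 3124/(-3980 + I*√2)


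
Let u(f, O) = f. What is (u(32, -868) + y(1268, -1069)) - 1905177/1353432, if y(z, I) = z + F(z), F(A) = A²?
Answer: 725946002797/451144 ≈ 1.6091e+6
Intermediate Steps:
y(z, I) = z + z²
(u(32, -868) + y(1268, -1069)) - 1905177/1353432 = (32 + 1268*(1 + 1268)) - 1905177/1353432 = (32 + 1268*1269) - 1905177*1/1353432 = (32 + 1609092) - 635059/451144 = 1609124 - 635059/451144 = 725946002797/451144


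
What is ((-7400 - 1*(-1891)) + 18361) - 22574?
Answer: -9722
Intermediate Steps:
((-7400 - 1*(-1891)) + 18361) - 22574 = ((-7400 + 1891) + 18361) - 22574 = (-5509 + 18361) - 22574 = 12852 - 22574 = -9722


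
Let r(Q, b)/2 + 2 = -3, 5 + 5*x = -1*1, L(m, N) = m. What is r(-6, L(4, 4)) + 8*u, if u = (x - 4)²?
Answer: 5158/25 ≈ 206.32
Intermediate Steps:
x = -6/5 (x = -1 + (-1*1)/5 = -1 + (⅕)*(-1) = -1 - ⅕ = -6/5 ≈ -1.2000)
r(Q, b) = -10 (r(Q, b) = -4 + 2*(-3) = -4 - 6 = -10)
u = 676/25 (u = (-6/5 - 4)² = (-26/5)² = 676/25 ≈ 27.040)
r(-6, L(4, 4)) + 8*u = -10 + 8*(676/25) = -10 + 5408/25 = 5158/25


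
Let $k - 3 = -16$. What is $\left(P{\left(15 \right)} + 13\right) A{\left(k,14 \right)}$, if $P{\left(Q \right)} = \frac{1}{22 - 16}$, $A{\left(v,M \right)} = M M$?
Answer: $\frac{7742}{3} \approx 2580.7$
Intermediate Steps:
$k = -13$ ($k = 3 - 16 = -13$)
$A{\left(v,M \right)} = M^{2}$
$P{\left(Q \right)} = \frac{1}{6}$
$\left(P{\left(15 \right)} + 13\right) A{\left(k,14 \right)} = \left(\frac{1}{6} + 13\right) 14^{2} = \frac{79}{6} \cdot 196 = \frac{7742}{3}$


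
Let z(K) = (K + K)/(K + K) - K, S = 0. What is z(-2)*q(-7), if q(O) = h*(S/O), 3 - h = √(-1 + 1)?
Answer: 0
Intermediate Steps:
h = 3 (h = 3 - √(-1 + 1) = 3 - √0 = 3 - 1*0 = 3 + 0 = 3)
z(K) = 1 - K (z(K) = (2*K)/((2*K)) - K = (2*K)*(1/(2*K)) - K = 1 - K)
q(O) = 0 (q(O) = 3*(0/O) = 3*0 = 0)
z(-2)*q(-7) = (1 - 1*(-2))*0 = (1 + 2)*0 = 3*0 = 0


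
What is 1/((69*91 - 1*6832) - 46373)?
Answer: -1/46926 ≈ -2.1310e-5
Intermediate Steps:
1/((69*91 - 1*6832) - 46373) = 1/((6279 - 6832) - 46373) = 1/(-553 - 46373) = 1/(-46926) = -1/46926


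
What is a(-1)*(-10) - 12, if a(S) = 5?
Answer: -62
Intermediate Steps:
a(-1)*(-10) - 12 = 5*(-10) - 12 = -50 - 12 = -62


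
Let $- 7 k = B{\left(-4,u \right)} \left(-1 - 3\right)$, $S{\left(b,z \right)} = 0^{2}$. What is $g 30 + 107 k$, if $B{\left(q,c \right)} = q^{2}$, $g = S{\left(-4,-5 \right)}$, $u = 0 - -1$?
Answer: $\frac{6848}{7} \approx 978.29$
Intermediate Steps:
$u = 1$ ($u = 0 + 1 = 1$)
$S{\left(b,z \right)} = 0$
$g = 0$
$k = \frac{64}{7}$ ($k = - \frac{\left(-4\right)^{2} \left(-1 - 3\right)}{7} = - \frac{16 \left(-4\right)}{7} = \left(- \frac{1}{7}\right) \left(-64\right) = \frac{64}{7} \approx 9.1429$)
$g 30 + 107 k = 0 \cdot 30 + 107 \cdot \frac{64}{7} = 0 + \frac{6848}{7} = \frac{6848}{7}$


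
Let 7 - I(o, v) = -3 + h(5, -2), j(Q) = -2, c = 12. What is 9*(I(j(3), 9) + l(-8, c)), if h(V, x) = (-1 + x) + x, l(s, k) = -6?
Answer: 81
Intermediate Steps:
h(V, x) = -1 + 2*x
I(o, v) = 15 (I(o, v) = 7 - (-3 + (-1 + 2*(-2))) = 7 - (-3 + (-1 - 4)) = 7 - (-3 - 5) = 7 - 1*(-8) = 7 + 8 = 15)
9*(I(j(3), 9) + l(-8, c)) = 9*(15 - 6) = 9*9 = 81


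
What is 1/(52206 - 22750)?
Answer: 1/29456 ≈ 3.3949e-5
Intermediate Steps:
1/(52206 - 22750) = 1/29456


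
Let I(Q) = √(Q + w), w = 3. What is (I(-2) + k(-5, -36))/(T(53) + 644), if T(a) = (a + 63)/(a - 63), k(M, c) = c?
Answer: -175/3162 ≈ -0.055345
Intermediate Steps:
I(Q) = √(3 + Q) (I(Q) = √(Q + 3) = √(3 + Q))
T(a) = (63 + a)/(-63 + a)
(I(-2) + k(-5, -36))/(T(53) + 644) = (√(3 - 2) - 36)/((63 + 53)/(-63 + 53) + 644) = (√1 - 36)/(116/(-10) + 644) = (1 - 36)/(-⅒*116 + 644) = -35/(-58/5 + 644) = -35/3162/5 = -35*5/3162 = -175/3162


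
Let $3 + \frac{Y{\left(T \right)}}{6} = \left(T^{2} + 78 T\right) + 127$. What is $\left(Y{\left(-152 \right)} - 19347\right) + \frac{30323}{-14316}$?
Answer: $\frac{699807337}{14316} \approx 48883.0$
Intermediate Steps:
$Y{\left(T \right)} = 744 + 6 T^{2} + 468 T$ ($Y{\left(T \right)} = -18 + 6 \left(\left(T^{2} + 78 T\right) + 127\right) = -18 + 6 \left(127 + T^{2} + 78 T\right) = -18 + \left(762 + 6 T^{2} + 468 T\right) = 744 + 6 T^{2} + 468 T$)
$\left(Y{\left(-152 \right)} - 19347\right) + \frac{30323}{-14316} = \left(\left(744 + 6 \left(-152\right)^{2} + 468 \left(-152\right)\right) - 19347\right) + \frac{30323}{-14316} = \left(\left(744 + 6 \cdot 23104 - 71136\right) - 19347\right) + 30323 \left(- \frac{1}{14316}\right) = \left(\left(744 + 138624 - 71136\right) - 19347\right) - \frac{30323}{14316} = \left(68232 - 19347\right) - \frac{30323}{14316} = 48885 - \frac{30323}{14316} = \frac{699807337}{14316}$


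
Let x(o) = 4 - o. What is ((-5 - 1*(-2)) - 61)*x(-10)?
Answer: -896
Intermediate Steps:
((-5 - 1*(-2)) - 61)*x(-10) = ((-5 - 1*(-2)) - 61)*(4 - 1*(-10)) = ((-5 + 2) - 61)*(4 + 10) = (-3 - 61)*14 = -64*14 = -896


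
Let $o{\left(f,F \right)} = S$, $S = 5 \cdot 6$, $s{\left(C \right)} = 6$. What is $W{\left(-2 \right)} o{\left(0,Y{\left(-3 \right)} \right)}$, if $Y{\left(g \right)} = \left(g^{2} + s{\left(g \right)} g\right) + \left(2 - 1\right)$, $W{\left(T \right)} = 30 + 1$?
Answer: $930$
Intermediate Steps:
$W{\left(T \right)} = 31$
$Y{\left(g \right)} = 1 + g^{2} + 6 g$ ($Y{\left(g \right)} = \left(g^{2} + 6 g\right) + \left(2 - 1\right) = \left(g^{2} + 6 g\right) + 1 = 1 + g^{2} + 6 g$)
$S = 30$
$o{\left(f,F \right)} = 30$
$W{\left(-2 \right)} o{\left(0,Y{\left(-3 \right)} \right)} = 31 \cdot 30 = 930$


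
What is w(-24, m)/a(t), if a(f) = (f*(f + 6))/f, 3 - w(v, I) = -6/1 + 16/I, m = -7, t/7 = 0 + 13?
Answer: 79/679 ≈ 0.11635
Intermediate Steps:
t = 91 (t = 7*(0 + 13) = 7*13 = 91)
w(v, I) = 9 - 16/I (w(v, I) = 3 - (-6/1 + 16/I) = 3 - (-6*1 + 16/I) = 3 - (-6 + 16/I) = 3 + (6 - 16/I) = 9 - 16/I)
a(f) = 6 + f (a(f) = (f*(6 + f))/f = 6 + f)
w(-24, m)/a(t) = (9 - 16/(-7))/(6 + 91) = (9 - 16*(-⅐))/97 = (9 + 16/7)*(1/97) = (79/7)*(1/97) = 79/679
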